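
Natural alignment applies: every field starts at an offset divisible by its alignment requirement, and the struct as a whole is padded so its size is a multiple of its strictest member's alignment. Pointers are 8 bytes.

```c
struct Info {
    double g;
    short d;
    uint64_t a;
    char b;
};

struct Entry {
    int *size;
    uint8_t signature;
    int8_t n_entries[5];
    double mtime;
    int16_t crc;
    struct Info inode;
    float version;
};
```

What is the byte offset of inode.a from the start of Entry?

Info: g at 0 (size 8, align 8) → ends 8; d at 8 (size 2, align 2) → ends 10; pad 6 to align 8 for a; a at 16 (size 8, align 8) → ends 24; b at 24 (size 1, align 1) → ends 25; tail pad 7 to reach multiple of 8; total 32 bytes, alignment 8
size at 0 (size 8, align 8) → ends 8
signature at 8 (size 1, align 1) → ends 9
n_entries at 9 (size 5, align 1) → ends 14
pad 2 to align 8 for mtime
mtime at 16 (size 8, align 8) → ends 24
crc at 24 (size 2, align 2) → ends 26
pad 6 to align 8 for inode
inode at 32 (size 32, align 8) → ends 64
within Info: a at 16
32 + 16 = 48

48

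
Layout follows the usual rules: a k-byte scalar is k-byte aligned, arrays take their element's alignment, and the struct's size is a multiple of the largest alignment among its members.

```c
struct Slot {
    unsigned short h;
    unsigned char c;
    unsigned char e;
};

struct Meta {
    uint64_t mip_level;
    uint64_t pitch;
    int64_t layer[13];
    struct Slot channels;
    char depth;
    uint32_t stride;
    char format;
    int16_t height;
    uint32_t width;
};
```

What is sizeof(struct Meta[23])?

Slot: 0..2  h  (2B, 2-aligned); 2..3  c  (1B, 1-aligned); 3..4  e  (1B, 1-aligned); sizeof = 4, alignof = 2
0..8  mip_level  (8B, 8-aligned)
8..16  pitch  (8B, 8-aligned)
16..120  layer  (104B, 8-aligned)
120..124  channels  (4B, 2-aligned)
124..125  depth  (1B, 1-aligned)
125..128  -- padding (3B)
128..132  stride  (4B, 4-aligned)
132..133  format  (1B, 1-aligned)
133..134  -- padding (1B)
134..136  height  (2B, 2-aligned)
136..140  width  (4B, 4-aligned)
140..144  -- tail padding (4B)
sizeof = 144, alignof = 8
array of 23: 23 × 144 = 3312

3312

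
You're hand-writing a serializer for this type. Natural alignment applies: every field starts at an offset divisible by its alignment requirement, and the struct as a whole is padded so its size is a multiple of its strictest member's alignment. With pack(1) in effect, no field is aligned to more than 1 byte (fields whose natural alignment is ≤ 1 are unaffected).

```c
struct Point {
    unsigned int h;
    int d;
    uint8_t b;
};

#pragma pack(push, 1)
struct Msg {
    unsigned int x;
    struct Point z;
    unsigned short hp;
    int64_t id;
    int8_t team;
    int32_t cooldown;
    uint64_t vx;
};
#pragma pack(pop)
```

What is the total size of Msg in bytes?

Point: h at 0 (size 4, align 4) → ends 4; d at 4 (size 4, align 4) → ends 8; b at 8 (size 1, align 1) → ends 9; tail pad 3 to reach multiple of 4; total 12 bytes, alignment 4
x at 0 (size 4, align 1) → ends 4
z at 4 (size 12, align 1) → ends 16
hp at 16 (size 2, align 1) → ends 18
id at 18 (size 8, align 1) → ends 26
team at 26 (size 1, align 1) → ends 27
cooldown at 27 (size 4, align 1) → ends 31
vx at 31 (size 8, align 1) → ends 39
total 39 bytes, alignment 1

39 bytes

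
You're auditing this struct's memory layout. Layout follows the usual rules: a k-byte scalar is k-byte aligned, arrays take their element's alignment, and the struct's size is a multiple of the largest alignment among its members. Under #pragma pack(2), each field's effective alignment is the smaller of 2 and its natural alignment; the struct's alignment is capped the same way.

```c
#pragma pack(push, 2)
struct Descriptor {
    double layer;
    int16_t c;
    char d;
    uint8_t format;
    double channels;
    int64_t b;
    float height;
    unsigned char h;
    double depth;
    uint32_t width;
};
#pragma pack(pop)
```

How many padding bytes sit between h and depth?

layer at 0 (size 8, align 2) → ends 8
c at 8 (size 2, align 2) → ends 10
d at 10 (size 1, align 1) → ends 11
format at 11 (size 1, align 1) → ends 12
channels at 12 (size 8, align 2) → ends 20
b at 20 (size 8, align 2) → ends 28
height at 28 (size 4, align 2) → ends 32
h at 32 (size 1, align 1) → ends 33
pad 1 to align 2 for depth
depth at 34 (size 8, align 2) → ends 42

1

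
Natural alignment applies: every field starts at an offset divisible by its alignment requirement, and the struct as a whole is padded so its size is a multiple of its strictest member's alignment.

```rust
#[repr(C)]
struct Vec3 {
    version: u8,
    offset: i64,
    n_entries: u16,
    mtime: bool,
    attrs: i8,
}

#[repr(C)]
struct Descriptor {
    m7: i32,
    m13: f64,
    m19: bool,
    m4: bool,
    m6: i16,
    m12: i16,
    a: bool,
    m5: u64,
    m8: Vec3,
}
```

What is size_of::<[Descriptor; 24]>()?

1344

Vec3: 0..1  version  (1B, 1-aligned); 1..8  -- padding (7B); 8..16  offset  (8B, 8-aligned); 16..18  n_entries  (2B, 2-aligned); 18..19  mtime  (1B, 1-aligned); 19..20  attrs  (1B, 1-aligned); 20..24  -- tail padding (4B); sizeof = 24, alignof = 8
0..4  m7  (4B, 4-aligned)
4..8  -- padding (4B)
8..16  m13  (8B, 8-aligned)
16..17  m19  (1B, 1-aligned)
17..18  m4  (1B, 1-aligned)
18..20  m6  (2B, 2-aligned)
20..22  m12  (2B, 2-aligned)
22..23  a  (1B, 1-aligned)
23..24  -- padding (1B)
24..32  m5  (8B, 8-aligned)
32..56  m8  (24B, 8-aligned)
sizeof = 56, alignof = 8
array of 24: 24 × 56 = 1344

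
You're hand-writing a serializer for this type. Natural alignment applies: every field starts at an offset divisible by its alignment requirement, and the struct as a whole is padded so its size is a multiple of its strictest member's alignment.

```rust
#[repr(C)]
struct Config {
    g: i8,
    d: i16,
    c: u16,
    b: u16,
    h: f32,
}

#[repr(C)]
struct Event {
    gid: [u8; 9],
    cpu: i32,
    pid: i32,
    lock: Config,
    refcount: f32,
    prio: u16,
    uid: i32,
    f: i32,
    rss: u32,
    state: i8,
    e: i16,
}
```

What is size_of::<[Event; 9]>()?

Config: 0..1  g  (1B, 1-aligned); 1..2  -- padding (1B); 2..4  d  (2B, 2-aligned); 4..6  c  (2B, 2-aligned); 6..8  b  (2B, 2-aligned); 8..12  h  (4B, 4-aligned); sizeof = 12, alignof = 4
0..9  gid  (9B, 1-aligned)
9..12  -- padding (3B)
12..16  cpu  (4B, 4-aligned)
16..20  pid  (4B, 4-aligned)
20..32  lock  (12B, 4-aligned)
32..36  refcount  (4B, 4-aligned)
36..38  prio  (2B, 2-aligned)
38..40  -- padding (2B)
40..44  uid  (4B, 4-aligned)
44..48  f  (4B, 4-aligned)
48..52  rss  (4B, 4-aligned)
52..53  state  (1B, 1-aligned)
53..54  -- padding (1B)
54..56  e  (2B, 2-aligned)
sizeof = 56, alignof = 4
array of 9: 9 × 56 = 504

504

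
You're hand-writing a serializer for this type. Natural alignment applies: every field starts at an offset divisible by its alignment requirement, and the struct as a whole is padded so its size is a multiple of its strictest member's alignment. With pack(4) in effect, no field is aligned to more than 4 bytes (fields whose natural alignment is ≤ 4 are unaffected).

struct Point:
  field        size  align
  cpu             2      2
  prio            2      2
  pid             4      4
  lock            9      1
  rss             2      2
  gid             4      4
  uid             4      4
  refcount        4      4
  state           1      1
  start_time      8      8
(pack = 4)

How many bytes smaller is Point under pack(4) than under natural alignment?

4

natural layout:
  @0: cpu [2B, align 2] → 2
  @2: prio [2B, align 2] → 4
  @4: pid [4B, align 4] → 8
  @8: lock [9B, align 1] → 17
  +1 pad (align 2)
  @18: rss [2B, align 2] → 20
  @20: gid [4B, align 4] → 24
  @24: uid [4B, align 4] → 28
  @28: refcount [4B, align 4] → 32
  @32: state [1B, align 1] → 33
  +7 pad (align 8)
  @40: start_time [8B, align 8] → 48
  size 48, align 8
packed(4) layout:
  @0: cpu [2B, align 2] → 2
  @2: prio [2B, align 2] → 4
  @4: pid [4B, align 4] → 8
  @8: lock [9B, align 1] → 17
  +1 pad (align 2)
  @18: rss [2B, align 2] → 20
  @20: gid [4B, align 4] → 24
  @24: uid [4B, align 4] → 28
  @28: refcount [4B, align 4] → 32
  @32: state [1B, align 1] → 33
  +3 pad (align 4)
  @36: start_time [8B, align 4] → 44
  size 44, align 4
48 − 44 = 4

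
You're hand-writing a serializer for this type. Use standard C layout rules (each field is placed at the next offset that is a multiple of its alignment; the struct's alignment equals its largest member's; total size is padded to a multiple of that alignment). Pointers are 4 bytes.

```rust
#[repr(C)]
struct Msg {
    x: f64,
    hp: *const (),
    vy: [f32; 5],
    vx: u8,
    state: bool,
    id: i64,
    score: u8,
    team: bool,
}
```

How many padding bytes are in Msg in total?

x at 0 (size 8, align 8) → ends 8
hp at 8 (size 4, align 4) → ends 12
vy at 12 (size 20, align 4) → ends 32
vx at 32 (size 1, align 1) → ends 33
state at 33 (size 1, align 1) → ends 34
pad 6 to align 8 for id
id at 40 (size 8, align 8) → ends 48
score at 48 (size 1, align 1) → ends 49
team at 49 (size 1, align 1) → ends 50
tail pad 6 to reach multiple of 8
total 56 bytes, alignment 8
data bytes 44, size 56 → padding 12

12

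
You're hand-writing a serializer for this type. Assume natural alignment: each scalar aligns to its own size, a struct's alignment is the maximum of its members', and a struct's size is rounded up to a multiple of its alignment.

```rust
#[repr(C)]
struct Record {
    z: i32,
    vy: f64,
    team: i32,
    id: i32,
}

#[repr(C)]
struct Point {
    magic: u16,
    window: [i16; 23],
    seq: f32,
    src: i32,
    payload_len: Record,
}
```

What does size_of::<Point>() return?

80 bytes

Record: z at 0 (size 4, align 4) → ends 4; pad 4 to align 8 for vy; vy at 8 (size 8, align 8) → ends 16; team at 16 (size 4, align 4) → ends 20; id at 20 (size 4, align 4) → ends 24; total 24 bytes, alignment 8
magic at 0 (size 2, align 2) → ends 2
window at 2 (size 46, align 2) → ends 48
seq at 48 (size 4, align 4) → ends 52
src at 52 (size 4, align 4) → ends 56
payload_len at 56 (size 24, align 8) → ends 80
total 80 bytes, alignment 8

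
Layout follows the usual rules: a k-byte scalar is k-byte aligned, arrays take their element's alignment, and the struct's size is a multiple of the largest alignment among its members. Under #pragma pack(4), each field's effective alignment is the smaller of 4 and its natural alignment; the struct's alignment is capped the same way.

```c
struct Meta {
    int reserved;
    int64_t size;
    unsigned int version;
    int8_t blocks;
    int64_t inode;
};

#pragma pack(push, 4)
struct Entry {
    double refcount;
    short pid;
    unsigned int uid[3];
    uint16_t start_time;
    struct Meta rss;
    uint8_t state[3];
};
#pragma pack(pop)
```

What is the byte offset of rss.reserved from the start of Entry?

Meta: @0: reserved [4B, align 4] → 4; +4 pad (align 8); @8: size [8B, align 8] → 16; @16: version [4B, align 4] → 20; @20: blocks [1B, align 1] → 21; +3 pad (align 8); @24: inode [8B, align 8] → 32; size 32, align 8
@0: refcount [8B, align 4] → 8
@8: pid [2B, align 2] → 10
+2 pad (align 4)
@12: uid [12B, align 4] → 24
@24: start_time [2B, align 2] → 26
+2 pad (align 4)
@28: rss [32B, align 4] → 60
within Meta: reserved at 0
28 + 0 = 28

28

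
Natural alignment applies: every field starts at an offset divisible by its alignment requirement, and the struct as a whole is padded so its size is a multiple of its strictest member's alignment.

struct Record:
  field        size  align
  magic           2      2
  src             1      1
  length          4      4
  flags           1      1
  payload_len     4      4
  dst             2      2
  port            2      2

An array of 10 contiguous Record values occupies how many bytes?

magic at 0 (size 2, align 2) → ends 2
src at 2 (size 1, align 1) → ends 3
pad 1 to align 4 for length
length at 4 (size 4, align 4) → ends 8
flags at 8 (size 1, align 1) → ends 9
pad 3 to align 4 for payload_len
payload_len at 12 (size 4, align 4) → ends 16
dst at 16 (size 2, align 2) → ends 18
port at 18 (size 2, align 2) → ends 20
total 20 bytes, alignment 4
array of 10: 10 × 20 = 200

200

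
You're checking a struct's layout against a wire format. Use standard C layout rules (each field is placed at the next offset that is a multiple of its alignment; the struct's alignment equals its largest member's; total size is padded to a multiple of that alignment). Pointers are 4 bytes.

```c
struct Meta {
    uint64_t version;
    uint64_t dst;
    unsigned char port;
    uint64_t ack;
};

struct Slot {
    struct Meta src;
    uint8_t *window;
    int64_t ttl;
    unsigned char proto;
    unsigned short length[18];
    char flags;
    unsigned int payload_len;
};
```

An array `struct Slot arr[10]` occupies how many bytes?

960

Meta: version at 0 (size 8, align 8) → ends 8; dst at 8 (size 8, align 8) → ends 16; port at 16 (size 1, align 1) → ends 17; pad 7 to align 8 for ack; ack at 24 (size 8, align 8) → ends 32; total 32 bytes, alignment 8
src at 0 (size 32, align 8) → ends 32
window at 32 (size 4, align 4) → ends 36
pad 4 to align 8 for ttl
ttl at 40 (size 8, align 8) → ends 48
proto at 48 (size 1, align 1) → ends 49
pad 1 to align 2 for length
length at 50 (size 36, align 2) → ends 86
flags at 86 (size 1, align 1) → ends 87
pad 1 to align 4 for payload_len
payload_len at 88 (size 4, align 4) → ends 92
tail pad 4 to reach multiple of 8
total 96 bytes, alignment 8
array of 10: 10 × 96 = 960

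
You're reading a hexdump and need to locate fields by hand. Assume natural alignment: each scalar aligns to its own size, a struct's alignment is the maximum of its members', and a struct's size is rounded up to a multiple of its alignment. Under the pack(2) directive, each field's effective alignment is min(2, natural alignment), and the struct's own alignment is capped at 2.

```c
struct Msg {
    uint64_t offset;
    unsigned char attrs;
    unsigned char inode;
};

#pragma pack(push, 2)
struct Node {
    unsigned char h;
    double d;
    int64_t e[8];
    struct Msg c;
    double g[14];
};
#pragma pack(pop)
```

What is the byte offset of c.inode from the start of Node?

Msg: offset at 0 (size 8, align 8) → ends 8; attrs at 8 (size 1, align 1) → ends 9; inode at 9 (size 1, align 1) → ends 10; tail pad 6 to reach multiple of 8; total 16 bytes, alignment 8
h at 0 (size 1, align 1) → ends 1
pad 1 to align 2 for d
d at 2 (size 8, align 2) → ends 10
e at 10 (size 64, align 2) → ends 74
c at 74 (size 16, align 2) → ends 90
within Msg: inode at 9
74 + 9 = 83

83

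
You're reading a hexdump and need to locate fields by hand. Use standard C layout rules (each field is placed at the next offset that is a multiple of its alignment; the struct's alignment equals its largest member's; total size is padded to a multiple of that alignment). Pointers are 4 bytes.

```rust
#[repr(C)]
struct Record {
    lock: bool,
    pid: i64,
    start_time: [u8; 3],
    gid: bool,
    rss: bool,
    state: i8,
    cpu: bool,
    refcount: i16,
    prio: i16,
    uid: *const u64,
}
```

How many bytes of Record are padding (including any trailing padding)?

8

0..1  lock  (1B, 1-aligned)
1..8  -- padding (7B)
8..16  pid  (8B, 8-aligned)
16..19  start_time  (3B, 1-aligned)
19..20  gid  (1B, 1-aligned)
20..21  rss  (1B, 1-aligned)
21..22  state  (1B, 1-aligned)
22..23  cpu  (1B, 1-aligned)
23..24  -- padding (1B)
24..26  refcount  (2B, 2-aligned)
26..28  prio  (2B, 2-aligned)
28..32  uid  (4B, 4-aligned)
sizeof = 32, alignof = 8
data bytes 24, size 32 → padding 8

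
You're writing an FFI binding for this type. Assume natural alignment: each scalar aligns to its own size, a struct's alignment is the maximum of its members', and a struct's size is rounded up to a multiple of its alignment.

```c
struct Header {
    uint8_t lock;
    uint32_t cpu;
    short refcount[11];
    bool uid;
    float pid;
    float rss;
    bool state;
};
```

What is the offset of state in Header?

40

0..1  lock  (1B, 1-aligned)
1..4  -- padding (3B)
4..8  cpu  (4B, 4-aligned)
8..30  refcount  (22B, 2-aligned)
30..31  uid  (1B, 1-aligned)
31..32  -- padding (1B)
32..36  pid  (4B, 4-aligned)
36..40  rss  (4B, 4-aligned)
40..41  state  (1B, 1-aligned)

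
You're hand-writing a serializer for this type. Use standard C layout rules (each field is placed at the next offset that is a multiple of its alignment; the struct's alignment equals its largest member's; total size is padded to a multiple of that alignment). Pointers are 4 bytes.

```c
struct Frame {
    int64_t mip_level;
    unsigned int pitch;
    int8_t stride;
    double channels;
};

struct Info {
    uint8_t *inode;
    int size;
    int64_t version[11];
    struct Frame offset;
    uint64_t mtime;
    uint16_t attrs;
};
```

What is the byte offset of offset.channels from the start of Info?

112

Frame: mip_level at 0 (size 8, align 8) → ends 8; pitch at 8 (size 4, align 4) → ends 12; stride at 12 (size 1, align 1) → ends 13; pad 3 to align 8 for channels; channels at 16 (size 8, align 8) → ends 24; total 24 bytes, alignment 8
inode at 0 (size 4, align 4) → ends 4
size at 4 (size 4, align 4) → ends 8
version at 8 (size 88, align 8) → ends 96
offset at 96 (size 24, align 8) → ends 120
within Frame: channels at 16
96 + 16 = 112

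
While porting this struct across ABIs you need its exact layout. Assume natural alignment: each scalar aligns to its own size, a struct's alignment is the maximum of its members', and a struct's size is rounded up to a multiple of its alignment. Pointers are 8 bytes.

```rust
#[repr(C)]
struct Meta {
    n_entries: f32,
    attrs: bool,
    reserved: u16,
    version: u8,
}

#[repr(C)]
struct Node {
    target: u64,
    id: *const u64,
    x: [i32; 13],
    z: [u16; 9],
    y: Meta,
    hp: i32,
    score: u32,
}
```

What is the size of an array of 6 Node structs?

672

Meta: @0: n_entries [4B, align 4] → 4; @4: attrs [1B, align 1] → 5; +1 pad (align 2); @6: reserved [2B, align 2] → 8; @8: version [1B, align 1] → 9; +3 tail pad (align 4); size 12, align 4
@0: target [8B, align 8] → 8
@8: id [8B, align 8] → 16
@16: x [52B, align 4] → 68
@68: z [18B, align 2] → 86
+2 pad (align 4)
@88: y [12B, align 4] → 100
@100: hp [4B, align 4] → 104
@104: score [4B, align 4] → 108
+4 tail pad (align 8)
size 112, align 8
array of 6: 6 × 112 = 672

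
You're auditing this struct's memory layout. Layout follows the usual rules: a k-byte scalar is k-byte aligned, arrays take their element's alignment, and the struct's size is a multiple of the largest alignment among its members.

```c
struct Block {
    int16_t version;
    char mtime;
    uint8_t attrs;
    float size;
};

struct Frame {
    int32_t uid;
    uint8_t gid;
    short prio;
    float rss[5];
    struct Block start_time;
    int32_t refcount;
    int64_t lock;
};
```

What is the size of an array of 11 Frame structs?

Block: @0: version [2B, align 2] → 2; @2: mtime [1B, align 1] → 3; @3: attrs [1B, align 1] → 4; @4: size [4B, align 4] → 8; size 8, align 4
@0: uid [4B, align 4] → 4
@4: gid [1B, align 1] → 5
+1 pad (align 2)
@6: prio [2B, align 2] → 8
@8: rss [20B, align 4] → 28
@28: start_time [8B, align 4] → 36
@36: refcount [4B, align 4] → 40
@40: lock [8B, align 8] → 48
size 48, align 8
array of 11: 11 × 48 = 528

528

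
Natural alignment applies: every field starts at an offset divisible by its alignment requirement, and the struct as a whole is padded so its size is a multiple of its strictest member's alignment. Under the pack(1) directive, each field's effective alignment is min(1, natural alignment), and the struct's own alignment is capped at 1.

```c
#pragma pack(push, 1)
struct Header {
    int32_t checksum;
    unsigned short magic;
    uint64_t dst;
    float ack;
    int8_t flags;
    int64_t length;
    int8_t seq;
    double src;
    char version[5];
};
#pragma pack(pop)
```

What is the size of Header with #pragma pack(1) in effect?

41

checksum at 0 (size 4, align 1) → ends 4
magic at 4 (size 2, align 1) → ends 6
dst at 6 (size 8, align 1) → ends 14
ack at 14 (size 4, align 1) → ends 18
flags at 18 (size 1, align 1) → ends 19
length at 19 (size 8, align 1) → ends 27
seq at 27 (size 1, align 1) → ends 28
src at 28 (size 8, align 1) → ends 36
version at 36 (size 5, align 1) → ends 41
total 41 bytes, alignment 1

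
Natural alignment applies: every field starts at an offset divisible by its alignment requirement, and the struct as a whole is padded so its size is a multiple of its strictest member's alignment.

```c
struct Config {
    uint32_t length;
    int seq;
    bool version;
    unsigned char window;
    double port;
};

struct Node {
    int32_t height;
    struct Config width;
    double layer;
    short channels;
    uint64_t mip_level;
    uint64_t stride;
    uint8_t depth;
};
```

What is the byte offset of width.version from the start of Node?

Config: @0: length [4B, align 4] → 4; @4: seq [4B, align 4] → 8; @8: version [1B, align 1] → 9; @9: window [1B, align 1] → 10; +6 pad (align 8); @16: port [8B, align 8] → 24; size 24, align 8
@0: height [4B, align 4] → 4
+4 pad (align 8)
@8: width [24B, align 8] → 32
within Config: version at 8
8 + 8 = 16

16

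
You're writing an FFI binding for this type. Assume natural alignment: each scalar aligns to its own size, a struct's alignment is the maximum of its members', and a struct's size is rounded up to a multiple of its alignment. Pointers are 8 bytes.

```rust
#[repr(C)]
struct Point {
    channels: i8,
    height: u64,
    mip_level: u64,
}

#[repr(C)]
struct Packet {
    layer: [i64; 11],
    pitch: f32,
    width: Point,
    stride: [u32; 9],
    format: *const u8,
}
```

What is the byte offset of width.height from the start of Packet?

104

Point: @0: channels [1B, align 1] → 1; +7 pad (align 8); @8: height [8B, align 8] → 16; @16: mip_level [8B, align 8] → 24; size 24, align 8
@0: layer [88B, align 8] → 88
@88: pitch [4B, align 4] → 92
+4 pad (align 8)
@96: width [24B, align 8] → 120
within Point: height at 8
96 + 8 = 104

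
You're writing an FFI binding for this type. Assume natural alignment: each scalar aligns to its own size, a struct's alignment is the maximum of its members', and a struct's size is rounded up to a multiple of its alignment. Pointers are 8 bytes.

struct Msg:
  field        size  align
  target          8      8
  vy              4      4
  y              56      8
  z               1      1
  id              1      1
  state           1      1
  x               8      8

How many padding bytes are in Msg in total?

0..8  target  (8B, 8-aligned)
8..12  vy  (4B, 4-aligned)
12..16  -- padding (4B)
16..72  y  (56B, 8-aligned)
72..73  z  (1B, 1-aligned)
73..74  id  (1B, 1-aligned)
74..75  state  (1B, 1-aligned)
75..80  -- padding (5B)
80..88  x  (8B, 8-aligned)
sizeof = 88, alignof = 8
data bytes 79, size 88 → padding 9

9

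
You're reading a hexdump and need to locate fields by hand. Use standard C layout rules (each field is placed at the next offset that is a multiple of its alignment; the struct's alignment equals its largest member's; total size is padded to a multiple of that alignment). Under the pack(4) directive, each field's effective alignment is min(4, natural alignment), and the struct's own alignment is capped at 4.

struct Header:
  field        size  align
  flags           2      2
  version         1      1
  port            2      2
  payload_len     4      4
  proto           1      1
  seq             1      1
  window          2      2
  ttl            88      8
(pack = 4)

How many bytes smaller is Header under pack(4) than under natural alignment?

natural layout:
  0..2  flags  (2B, 2-aligned)
  2..3  version  (1B, 1-aligned)
  3..4  -- padding (1B)
  4..6  port  (2B, 2-aligned)
  6..8  -- padding (2B)
  8..12  payload_len  (4B, 4-aligned)
  12..13  proto  (1B, 1-aligned)
  13..14  seq  (1B, 1-aligned)
  14..16  window  (2B, 2-aligned)
  16..104  ttl  (88B, 8-aligned)
  sizeof = 104, alignof = 8
packed(4) layout:
  0..2  flags  (2B, 2-aligned)
  2..3  version  (1B, 1-aligned)
  3..4  -- padding (1B)
  4..6  port  (2B, 2-aligned)
  6..8  -- padding (2B)
  8..12  payload_len  (4B, 4-aligned)
  12..13  proto  (1B, 1-aligned)
  13..14  seq  (1B, 1-aligned)
  14..16  window  (2B, 2-aligned)
  16..104  ttl  (88B, 4-aligned)
  sizeof = 104, alignof = 4
104 − 104 = 0

0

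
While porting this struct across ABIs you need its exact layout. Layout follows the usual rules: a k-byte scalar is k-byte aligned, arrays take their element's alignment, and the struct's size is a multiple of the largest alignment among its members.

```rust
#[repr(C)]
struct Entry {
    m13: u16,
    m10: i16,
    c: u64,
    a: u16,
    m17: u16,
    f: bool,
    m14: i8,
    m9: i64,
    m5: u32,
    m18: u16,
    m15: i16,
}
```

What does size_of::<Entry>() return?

40

0..2  m13  (2B, 2-aligned)
2..4  m10  (2B, 2-aligned)
4..8  -- padding (4B)
8..16  c  (8B, 8-aligned)
16..18  a  (2B, 2-aligned)
18..20  m17  (2B, 2-aligned)
20..21  f  (1B, 1-aligned)
21..22  m14  (1B, 1-aligned)
22..24  -- padding (2B)
24..32  m9  (8B, 8-aligned)
32..36  m5  (4B, 4-aligned)
36..38  m18  (2B, 2-aligned)
38..40  m15  (2B, 2-aligned)
sizeof = 40, alignof = 8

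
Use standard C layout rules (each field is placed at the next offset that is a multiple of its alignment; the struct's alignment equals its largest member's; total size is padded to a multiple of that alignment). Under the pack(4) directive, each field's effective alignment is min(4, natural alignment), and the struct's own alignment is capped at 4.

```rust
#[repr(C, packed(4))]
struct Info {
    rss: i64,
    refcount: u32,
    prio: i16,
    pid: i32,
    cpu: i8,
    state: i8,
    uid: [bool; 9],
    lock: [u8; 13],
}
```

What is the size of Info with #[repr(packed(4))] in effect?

44

rss at 0 (size 8, align 4) → ends 8
refcount at 8 (size 4, align 4) → ends 12
prio at 12 (size 2, align 2) → ends 14
pad 2 to align 4 for pid
pid at 16 (size 4, align 4) → ends 20
cpu at 20 (size 1, align 1) → ends 21
state at 21 (size 1, align 1) → ends 22
uid at 22 (size 9, align 1) → ends 31
lock at 31 (size 13, align 1) → ends 44
total 44 bytes, alignment 4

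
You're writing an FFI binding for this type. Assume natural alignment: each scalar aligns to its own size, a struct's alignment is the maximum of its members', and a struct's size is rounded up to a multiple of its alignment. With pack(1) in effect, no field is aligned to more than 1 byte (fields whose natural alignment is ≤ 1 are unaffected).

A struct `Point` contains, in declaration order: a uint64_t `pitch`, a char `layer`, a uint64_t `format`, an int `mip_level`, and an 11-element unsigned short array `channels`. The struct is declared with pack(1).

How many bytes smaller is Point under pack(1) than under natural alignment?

13

natural layout:
  0..8  pitch  (8B, 8-aligned)
  8..9  layer  (1B, 1-aligned)
  9..16  -- padding (7B)
  16..24  format  (8B, 8-aligned)
  24..28  mip_level  (4B, 4-aligned)
  28..50  channels  (22B, 2-aligned)
  50..56  -- tail padding (6B)
  sizeof = 56, alignof = 8
packed(1) layout:
  0..8  pitch  (8B, 1-aligned)
  8..9  layer  (1B, 1-aligned)
  9..17  format  (8B, 1-aligned)
  17..21  mip_level  (4B, 1-aligned)
  21..43  channels  (22B, 1-aligned)
  sizeof = 43, alignof = 1
56 − 43 = 13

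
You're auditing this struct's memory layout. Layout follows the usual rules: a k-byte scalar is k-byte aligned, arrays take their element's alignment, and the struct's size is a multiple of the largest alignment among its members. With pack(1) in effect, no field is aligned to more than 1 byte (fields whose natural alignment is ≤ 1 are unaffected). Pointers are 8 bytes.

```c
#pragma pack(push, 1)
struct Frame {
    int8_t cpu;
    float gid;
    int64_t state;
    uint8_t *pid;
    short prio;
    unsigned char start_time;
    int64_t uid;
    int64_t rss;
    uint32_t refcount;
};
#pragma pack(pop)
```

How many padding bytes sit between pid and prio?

cpu at 0 (size 1, align 1) → ends 1
gid at 1 (size 4, align 1) → ends 5
state at 5 (size 8, align 1) → ends 13
pid at 13 (size 8, align 1) → ends 21
prio at 21 (size 2, align 1) → ends 23

0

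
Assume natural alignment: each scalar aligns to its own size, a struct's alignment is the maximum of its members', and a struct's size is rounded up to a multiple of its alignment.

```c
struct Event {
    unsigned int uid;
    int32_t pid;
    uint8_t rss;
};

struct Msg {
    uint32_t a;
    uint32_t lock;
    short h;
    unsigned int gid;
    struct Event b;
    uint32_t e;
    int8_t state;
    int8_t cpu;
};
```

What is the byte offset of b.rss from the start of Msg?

Event: uid at 0 (size 4, align 4) → ends 4; pid at 4 (size 4, align 4) → ends 8; rss at 8 (size 1, align 1) → ends 9; tail pad 3 to reach multiple of 4; total 12 bytes, alignment 4
a at 0 (size 4, align 4) → ends 4
lock at 4 (size 4, align 4) → ends 8
h at 8 (size 2, align 2) → ends 10
pad 2 to align 4 for gid
gid at 12 (size 4, align 4) → ends 16
b at 16 (size 12, align 4) → ends 28
within Event: rss at 8
16 + 8 = 24

24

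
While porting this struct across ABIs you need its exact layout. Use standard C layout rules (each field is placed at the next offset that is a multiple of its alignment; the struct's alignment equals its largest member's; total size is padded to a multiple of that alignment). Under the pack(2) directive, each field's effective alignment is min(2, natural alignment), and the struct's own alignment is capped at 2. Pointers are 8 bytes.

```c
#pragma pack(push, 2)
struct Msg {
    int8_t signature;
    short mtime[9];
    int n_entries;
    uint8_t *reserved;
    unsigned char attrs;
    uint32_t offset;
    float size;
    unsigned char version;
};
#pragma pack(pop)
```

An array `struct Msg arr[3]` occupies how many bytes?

132

@0: signature [1B, align 1] → 1
+1 pad (align 2)
@2: mtime [18B, align 2] → 20
@20: n_entries [4B, align 2] → 24
@24: reserved [8B, align 2] → 32
@32: attrs [1B, align 1] → 33
+1 pad (align 2)
@34: offset [4B, align 2] → 38
@38: size [4B, align 2] → 42
@42: version [1B, align 1] → 43
+1 tail pad (align 2)
size 44, align 2
array of 3: 3 × 44 = 132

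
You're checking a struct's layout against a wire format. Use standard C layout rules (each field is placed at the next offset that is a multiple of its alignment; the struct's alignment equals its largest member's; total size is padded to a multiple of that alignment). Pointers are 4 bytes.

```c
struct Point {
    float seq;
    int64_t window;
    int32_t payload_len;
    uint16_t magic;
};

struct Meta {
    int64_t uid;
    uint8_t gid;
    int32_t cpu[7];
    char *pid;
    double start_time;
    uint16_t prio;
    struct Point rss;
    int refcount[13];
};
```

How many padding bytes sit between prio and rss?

6

Point: @0: seq [4B, align 4] → 4; +4 pad (align 8); @8: window [8B, align 8] → 16; @16: payload_len [4B, align 4] → 20; @20: magic [2B, align 2] → 22; +2 tail pad (align 8); size 24, align 8
@0: uid [8B, align 8] → 8
@8: gid [1B, align 1] → 9
+3 pad (align 4)
@12: cpu [28B, align 4] → 40
@40: pid [4B, align 4] → 44
+4 pad (align 8)
@48: start_time [8B, align 8] → 56
@56: prio [2B, align 2] → 58
+6 pad (align 8)
@64: rss [24B, align 8] → 88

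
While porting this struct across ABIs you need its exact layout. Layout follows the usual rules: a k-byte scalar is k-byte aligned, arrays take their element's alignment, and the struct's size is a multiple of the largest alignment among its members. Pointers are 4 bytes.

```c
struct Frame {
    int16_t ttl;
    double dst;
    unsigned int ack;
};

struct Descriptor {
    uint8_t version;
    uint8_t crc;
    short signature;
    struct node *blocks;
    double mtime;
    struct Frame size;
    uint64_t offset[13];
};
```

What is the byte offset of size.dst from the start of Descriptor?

24

Frame: ttl at 0 (size 2, align 2) → ends 2; pad 6 to align 8 for dst; dst at 8 (size 8, align 8) → ends 16; ack at 16 (size 4, align 4) → ends 20; tail pad 4 to reach multiple of 8; total 24 bytes, alignment 8
version at 0 (size 1, align 1) → ends 1
crc at 1 (size 1, align 1) → ends 2
signature at 2 (size 2, align 2) → ends 4
blocks at 4 (size 4, align 4) → ends 8
mtime at 8 (size 8, align 8) → ends 16
size at 16 (size 24, align 8) → ends 40
within Frame: dst at 8
16 + 8 = 24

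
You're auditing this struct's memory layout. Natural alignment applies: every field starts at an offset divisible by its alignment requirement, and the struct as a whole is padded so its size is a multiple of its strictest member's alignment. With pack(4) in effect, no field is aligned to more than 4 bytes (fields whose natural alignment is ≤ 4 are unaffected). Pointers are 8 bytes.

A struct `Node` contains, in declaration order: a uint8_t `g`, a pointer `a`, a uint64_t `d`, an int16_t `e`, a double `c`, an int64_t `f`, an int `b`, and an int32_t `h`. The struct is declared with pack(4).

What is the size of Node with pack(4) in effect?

0..1  g  (1B, 1-aligned)
1..4  -- padding (3B)
4..12  a  (8B, 4-aligned)
12..20  d  (8B, 4-aligned)
20..22  e  (2B, 2-aligned)
22..24  -- padding (2B)
24..32  c  (8B, 4-aligned)
32..40  f  (8B, 4-aligned)
40..44  b  (4B, 4-aligned)
44..48  h  (4B, 4-aligned)
sizeof = 48, alignof = 4

48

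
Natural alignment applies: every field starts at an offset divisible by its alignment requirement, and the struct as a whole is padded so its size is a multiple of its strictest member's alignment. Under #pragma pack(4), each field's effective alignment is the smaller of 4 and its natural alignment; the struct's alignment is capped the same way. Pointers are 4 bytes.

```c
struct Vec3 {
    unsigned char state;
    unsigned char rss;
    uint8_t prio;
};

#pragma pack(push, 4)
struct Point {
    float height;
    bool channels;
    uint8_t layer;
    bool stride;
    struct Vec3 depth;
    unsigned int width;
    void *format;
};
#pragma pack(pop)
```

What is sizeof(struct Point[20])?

400

Vec3: 0..1  state  (1B, 1-aligned); 1..2  rss  (1B, 1-aligned); 2..3  prio  (1B, 1-aligned); sizeof = 3, alignof = 1
0..4  height  (4B, 4-aligned)
4..5  channels  (1B, 1-aligned)
5..6  layer  (1B, 1-aligned)
6..7  stride  (1B, 1-aligned)
7..10  depth  (3B, 1-aligned)
10..12  -- padding (2B)
12..16  width  (4B, 4-aligned)
16..20  format  (4B, 4-aligned)
sizeof = 20, alignof = 4
array of 20: 20 × 20 = 400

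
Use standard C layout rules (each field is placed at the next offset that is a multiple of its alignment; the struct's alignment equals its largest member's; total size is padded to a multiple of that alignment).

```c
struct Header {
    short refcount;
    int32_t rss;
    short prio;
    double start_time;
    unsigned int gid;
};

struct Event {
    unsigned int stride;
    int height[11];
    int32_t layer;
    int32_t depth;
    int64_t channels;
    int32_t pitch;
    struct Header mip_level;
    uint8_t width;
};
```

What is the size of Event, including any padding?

112

Header: refcount at 0 (size 2, align 2) → ends 2; pad 2 to align 4 for rss; rss at 4 (size 4, align 4) → ends 8; prio at 8 (size 2, align 2) → ends 10; pad 6 to align 8 for start_time; start_time at 16 (size 8, align 8) → ends 24; gid at 24 (size 4, align 4) → ends 28; tail pad 4 to reach multiple of 8; total 32 bytes, alignment 8
stride at 0 (size 4, align 4) → ends 4
height at 4 (size 44, align 4) → ends 48
layer at 48 (size 4, align 4) → ends 52
depth at 52 (size 4, align 4) → ends 56
channels at 56 (size 8, align 8) → ends 64
pitch at 64 (size 4, align 4) → ends 68
pad 4 to align 8 for mip_level
mip_level at 72 (size 32, align 8) → ends 104
width at 104 (size 1, align 1) → ends 105
tail pad 7 to reach multiple of 8
total 112 bytes, alignment 8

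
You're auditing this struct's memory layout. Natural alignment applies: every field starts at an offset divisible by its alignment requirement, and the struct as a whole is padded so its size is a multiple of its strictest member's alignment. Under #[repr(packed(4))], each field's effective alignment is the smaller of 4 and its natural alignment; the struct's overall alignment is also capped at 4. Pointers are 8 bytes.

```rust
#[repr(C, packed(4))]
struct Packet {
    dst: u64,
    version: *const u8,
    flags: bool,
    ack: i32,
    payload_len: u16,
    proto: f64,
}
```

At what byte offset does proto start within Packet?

28

0..8  dst  (8B, 4-aligned)
8..16  version  (8B, 4-aligned)
16..17  flags  (1B, 1-aligned)
17..20  -- padding (3B)
20..24  ack  (4B, 4-aligned)
24..26  payload_len  (2B, 2-aligned)
26..28  -- padding (2B)
28..36  proto  (8B, 4-aligned)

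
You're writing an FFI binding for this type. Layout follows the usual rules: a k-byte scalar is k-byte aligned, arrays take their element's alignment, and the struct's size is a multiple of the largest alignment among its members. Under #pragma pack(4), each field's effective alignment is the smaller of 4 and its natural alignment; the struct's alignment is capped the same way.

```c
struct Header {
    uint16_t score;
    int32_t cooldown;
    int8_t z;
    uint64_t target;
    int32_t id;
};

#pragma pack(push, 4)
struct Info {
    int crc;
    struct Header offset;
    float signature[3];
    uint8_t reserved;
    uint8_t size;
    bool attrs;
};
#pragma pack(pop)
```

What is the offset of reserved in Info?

48

Header: @0: score [2B, align 2] → 2; +2 pad (align 4); @4: cooldown [4B, align 4] → 8; @8: z [1B, align 1] → 9; +7 pad (align 8); @16: target [8B, align 8] → 24; @24: id [4B, align 4] → 28; +4 tail pad (align 8); size 32, align 8
@0: crc [4B, align 4] → 4
@4: offset [32B, align 4] → 36
@36: signature [12B, align 4] → 48
@48: reserved [1B, align 1] → 49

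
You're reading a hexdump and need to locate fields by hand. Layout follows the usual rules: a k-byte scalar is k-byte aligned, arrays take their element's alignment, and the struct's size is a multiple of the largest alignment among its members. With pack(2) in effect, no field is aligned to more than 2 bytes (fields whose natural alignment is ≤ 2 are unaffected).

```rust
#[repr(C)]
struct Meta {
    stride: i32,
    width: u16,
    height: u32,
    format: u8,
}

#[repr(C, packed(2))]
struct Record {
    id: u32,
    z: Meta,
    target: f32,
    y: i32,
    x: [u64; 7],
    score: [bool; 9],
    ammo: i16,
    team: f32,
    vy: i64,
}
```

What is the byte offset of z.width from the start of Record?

Meta: @0: stride [4B, align 4] → 4; @4: width [2B, align 2] → 6; +2 pad (align 4); @8: height [4B, align 4] → 12; @12: format [1B, align 1] → 13; +3 tail pad (align 4); size 16, align 4
@0: id [4B, align 2] → 4
@4: z [16B, align 2] → 20
within Meta: width at 4
4 + 4 = 8

8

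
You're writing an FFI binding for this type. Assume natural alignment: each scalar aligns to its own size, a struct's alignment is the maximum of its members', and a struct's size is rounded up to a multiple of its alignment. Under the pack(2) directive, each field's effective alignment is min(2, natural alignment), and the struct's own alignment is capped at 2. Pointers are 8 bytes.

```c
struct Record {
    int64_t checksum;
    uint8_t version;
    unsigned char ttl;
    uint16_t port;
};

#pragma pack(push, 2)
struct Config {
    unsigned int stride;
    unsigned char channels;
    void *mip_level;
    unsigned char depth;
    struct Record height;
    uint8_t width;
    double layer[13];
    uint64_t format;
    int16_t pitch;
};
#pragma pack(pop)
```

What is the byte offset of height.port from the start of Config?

Record: checksum at 0 (size 8, align 8) → ends 8; version at 8 (size 1, align 1) → ends 9; ttl at 9 (size 1, align 1) → ends 10; port at 10 (size 2, align 2) → ends 12; tail pad 4 to reach multiple of 8; total 16 bytes, alignment 8
stride at 0 (size 4, align 2) → ends 4
channels at 4 (size 1, align 1) → ends 5
pad 1 to align 2 for mip_level
mip_level at 6 (size 8, align 2) → ends 14
depth at 14 (size 1, align 1) → ends 15
pad 1 to align 2 for height
height at 16 (size 16, align 2) → ends 32
within Record: port at 10
16 + 10 = 26

26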